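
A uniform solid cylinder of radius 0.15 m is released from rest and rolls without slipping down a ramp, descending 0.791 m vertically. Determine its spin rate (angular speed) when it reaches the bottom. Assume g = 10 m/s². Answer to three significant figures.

The moment of inertia is (1/2)MR², giving k ≡ I/(MR²) = 0.5.
Since it rolls without slipping, ω = v/R and KE = ½Mv² + ½Iω² = ½(1+k)Mv² = (3/4)Mv².
Energy conservation Mgh = ½(1+k)Mv² gives v = √(2gh/(1+k)) = √(2 × 10 × 0.791 / 1.5) = 3.248 m/s.
Then ω = v/R = 3.248 / 0.15 ≈ 21.7 rad/s.

ω ≈ 21.7 rad/s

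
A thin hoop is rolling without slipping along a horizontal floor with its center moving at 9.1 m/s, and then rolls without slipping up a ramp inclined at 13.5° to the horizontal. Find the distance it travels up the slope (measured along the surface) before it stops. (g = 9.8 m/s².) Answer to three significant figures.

d ≈ 36.2 m

Here I = MR², so the shape factor k = I/(MR²) = 1.
Pure rolling means v = ωR; then KE = ½Mv² + ½I(v/R)² = ½(1+k)Mv² = Mv².
Setting this equal to Mgh gives the vertical rise h = (1+k)v₀²/(2g) = 2×9.1²/(2×9.8) = 8.45 m.
The distance along the slope is d = h/sinθ = 8.45/sin13.5° ≈ 36.2 m.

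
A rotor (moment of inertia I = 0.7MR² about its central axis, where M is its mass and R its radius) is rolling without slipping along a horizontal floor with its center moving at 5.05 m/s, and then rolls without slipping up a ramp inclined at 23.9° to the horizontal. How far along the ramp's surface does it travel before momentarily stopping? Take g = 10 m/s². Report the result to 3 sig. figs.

d ≈ 5.35 m

Here I = 0.7MR², so the shape factor k = I/(MR²) = 0.7.
Rolling without slipping gives ω = v/R, so the total kinetic energy is ½Mv² + ½Iω² = ½(1+k)Mv² = (17/20)Mv².
Setting this equal to Mgh gives the vertical rise h = (1+k)v₀²/(2g) = 1.7×5.05²/(2×10) = 2.168 m.
The distance along the slope is d = h/sinθ = 2.168/sin23.9° ≈ 5.35 m.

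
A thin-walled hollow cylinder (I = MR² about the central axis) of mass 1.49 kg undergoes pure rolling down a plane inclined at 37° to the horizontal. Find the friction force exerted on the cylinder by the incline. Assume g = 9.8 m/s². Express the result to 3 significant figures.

The moment of inertia is MR², giving k ≡ I/(MR²) = 1.
Along the incline Mg sinθ − f = Ma, and torque about the center fR = Iα = kMR²(a/R) gives f = kMa.
Combining, a = g sinθ/(1+k) and f = kMa = kMg sinθ/(1+k).
f = 1 × 1.49 × 9.8 × sin37° / 2 ≈ 4.39 N.

f ≈ 4.39 N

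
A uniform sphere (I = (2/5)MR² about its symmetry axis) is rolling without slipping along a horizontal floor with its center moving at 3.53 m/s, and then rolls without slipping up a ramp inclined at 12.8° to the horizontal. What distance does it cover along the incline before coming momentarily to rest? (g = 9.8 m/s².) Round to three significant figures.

With I = (2/5)MR², the ratio k = I/(MR²) is 0.4.
Since it rolls without slipping, ω = v/R and KE = ½Mv² + ½Iω² = ½(1+k)Mv² = (7/10)Mv².
Setting this equal to Mgh gives the vertical rise h = (1+k)v₀²/(2g) = 1.4×3.53²/(2×9.8) = 0.8901 m.
The distance along the slope is d = h/sinθ = 0.8901/sin12.8° ≈ 4.02 m.

d ≈ 4.02 m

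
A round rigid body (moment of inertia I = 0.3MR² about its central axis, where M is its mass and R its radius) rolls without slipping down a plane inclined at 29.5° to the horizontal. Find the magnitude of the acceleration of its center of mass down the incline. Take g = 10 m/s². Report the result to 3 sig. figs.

a ≈ 3.79 m/s²

The moment of inertia is 0.3MR², giving k ≡ I/(MR²) = 0.3.
Along the incline Mg sinθ − f = Ma, and torque about the center fR = Iα = kMR²(a/R) gives f = kMa.
Eliminating f: Mg sinθ = (1+k)Ma, so a = g sinθ/(1+k) = 10 × sin29.5° / 1.3 ≈ 3.79 m/s².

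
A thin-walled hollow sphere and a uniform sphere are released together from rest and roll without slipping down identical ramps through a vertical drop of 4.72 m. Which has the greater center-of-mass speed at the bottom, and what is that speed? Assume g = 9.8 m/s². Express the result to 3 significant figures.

For rolling without slipping, Mgh = ½(1+k)Mv² where k = I/(MR²), so v = √(2gh/(1+k)).
Thin-walled hollow sphere: k = 2/3, giving v = √(2×9.8×4.72/1.667) = 7.45 m/s.
Uniform sphere: k = 0.4, giving v = √(2×9.8×4.72/1.4) = 8.129 m/s.
The smaller k wins: the uniform sphere, at ≈ 8.13 m/s.

the uniform sphere, at v ≈ 8.13 m/s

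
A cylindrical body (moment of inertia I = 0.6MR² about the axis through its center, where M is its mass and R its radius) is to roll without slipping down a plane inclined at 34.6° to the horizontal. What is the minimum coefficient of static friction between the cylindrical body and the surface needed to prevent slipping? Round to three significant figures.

For this body I = 0.6MR², i.e. k = I/(MR²) = 0.6.
Along the incline Mg sinθ − f = Ma, and torque about the center fR = Iα = kMR²(a/R) gives f = kMa.
These give a = g sinθ/(1+k) and the required friction f = kMg sinθ/(1+k).
With N = Mg cosθ, the no-slip condition f ≤ μN gives μ_min = f/N = k tanθ/(1+k).
μ_min = 0.6 × tan34.6° / 1.6 ≈ 0.259.

μ_min ≈ 0.259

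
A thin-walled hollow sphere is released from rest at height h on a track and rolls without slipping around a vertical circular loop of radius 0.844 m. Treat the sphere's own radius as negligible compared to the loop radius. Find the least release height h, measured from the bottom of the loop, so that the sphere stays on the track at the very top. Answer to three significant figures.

For this body I = (2/3)MR², i.e. k = I/(MR²) = 2/3.
At the top of the loop, the minimum-contact condition is Mg = Mv_top²/r, so v_top² = gr.
With ω = v/R, the kinetic energy at speed v is ½(1+k)Mv² = (5/6)Mv².
Energy conservation from release (height h) to the top (height 2r): Mgh = Mg(2r) + (5/6)M·gr.
Thus h_min = 2r + (1+k)r/2 = r(2 + 1.667/2) = 0.844 × 2.833 ≈ 2.39 m.

h_min ≈ 2.39 m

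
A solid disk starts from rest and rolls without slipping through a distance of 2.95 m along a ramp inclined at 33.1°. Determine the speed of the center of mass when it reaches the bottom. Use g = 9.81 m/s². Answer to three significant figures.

v ≈ 4.59 m/s

With I = (1/2)MR², the ratio k = I/(MR²) is 0.5.
Pure rolling means v = ωR; then KE = ½Mv² + ½I(v/R)² = ½(1+k)Mv² = (3/4)Mv².
The vertical drop is h = L sinθ = 2.95 × sin33.1° = 1.611 m.
Setting Mgh = (3/4)Mv² gives v = √(2gh/(1+k)) = √(2·9.81·1.611/1.5) ≈ 4.59 m/s.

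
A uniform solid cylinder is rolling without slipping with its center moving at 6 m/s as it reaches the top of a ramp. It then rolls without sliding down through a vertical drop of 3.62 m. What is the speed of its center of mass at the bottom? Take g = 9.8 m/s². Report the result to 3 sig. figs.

v ≈ 9.13 m/s

The moment of inertia is (1/2)MR², giving k ≡ I/(MR²) = 0.5.
Since it rolls without slipping, ω = v/R and KE = ½Mv² + ½Iω² = ½(1+k)Mv² = (3/4)Mv².
Conserving energy between top and bottom: (3/4)Mv² = (3/4)Mv₀² + Mgh, hence v² = v₀² + 2gh/(1+k).
v = √(6² + 2×9.8×3.62/1.5) = √83.3 ≈ 9.13 m/s.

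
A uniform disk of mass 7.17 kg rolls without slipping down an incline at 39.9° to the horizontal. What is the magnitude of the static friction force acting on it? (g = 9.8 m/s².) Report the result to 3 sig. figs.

The moment of inertia is (1/2)MR², giving k ≡ I/(MR²) = 0.5.
Translational: Mg sinθ − f = Ma. Rotational about the CM: fR = Iα = kMRa, so f = kMa.
Combining, a = g sinθ/(1+k) and f = kMa = kMg sinθ/(1+k).
f = 0.5 × 7.17 × 9.8 × sin39.9° / 1.5 ≈ 15.0 N.

f ≈ 15.0 N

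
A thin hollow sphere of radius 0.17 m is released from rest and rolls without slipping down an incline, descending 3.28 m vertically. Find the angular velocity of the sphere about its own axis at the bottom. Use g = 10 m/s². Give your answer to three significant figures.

Here I = (2/3)MR², so the shape factor k = I/(MR²) = 2/3.
The rolling condition ω = v/R makes the rotational term ½I(v/R)² = ½kMv², so KE_total = ½(1+k)Mv² = (5/6)Mv².
Energy conservation Mgh = ½(1+k)Mv² gives v = √(2gh/(1+k)) = √(2 × 10 × 3.28 / 1.667) = 6.274 m/s.
The angular speed follows from ω = v/R = 6.274/0.17 ≈ 36.9 rad/s.

ω ≈ 36.9 rad/s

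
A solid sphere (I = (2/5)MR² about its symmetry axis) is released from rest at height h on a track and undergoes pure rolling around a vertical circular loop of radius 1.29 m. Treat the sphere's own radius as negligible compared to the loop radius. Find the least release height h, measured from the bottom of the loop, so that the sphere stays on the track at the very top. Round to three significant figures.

h_min ≈ 3.48 m

Here I = (2/5)MR², so the shape factor k = I/(MR²) = 0.4.
At the top, contact is just lost when gravity alone supplies the centripetal force: Mg = Mv_top²/r, i.e. v_top² = gr.
With ω = v/R, the kinetic energy at speed v is ½(1+k)Mv² = (7/10)Mv².
Energy conservation from release (height h) to the top (height 2r): Mgh = Mg(2r) + (7/10)M·gr.
Thus h_min = 2r + (1+k)r/2 = r(2 + 1.4/2) = 1.29 × 2.7 ≈ 3.48 m.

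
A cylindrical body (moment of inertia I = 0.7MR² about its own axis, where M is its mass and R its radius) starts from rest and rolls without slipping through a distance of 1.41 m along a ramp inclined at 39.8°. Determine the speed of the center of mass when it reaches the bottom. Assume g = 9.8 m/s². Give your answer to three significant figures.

With I = 0.7MR², the ratio k = I/(MR²) is 0.7.
Since it rolls without slipping, ω = v/R and KE = ½Mv² + ½Iω² = ½(1+k)Mv² = (17/20)Mv².
The vertical drop is h = L sinθ = 1.41 × sin39.8° = 0.9026 m.
Setting Mgh = (17/20)Mv² gives v = √(2gh/(1+k)) = √(2·9.8·0.9026/1.7) ≈ 3.23 m/s.

v ≈ 3.23 m/s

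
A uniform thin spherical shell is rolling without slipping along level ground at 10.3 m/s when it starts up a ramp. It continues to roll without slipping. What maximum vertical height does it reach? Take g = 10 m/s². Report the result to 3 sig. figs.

h ≈ 8.84 m

The moment of inertia is (2/3)MR², giving k ≡ I/(MR²) = 2/3.
Pure rolling means v = ωR; then KE = ½Mv² + ½I(v/R)² = ½(1+k)Mv² = (5/6)Mv².
At the top the kinetic energy is zero, so (5/6)Mv₀² = Mgh.
Thus h = (1+k)v₀²/(2g) = 1.667 × 10.3² / (2 × 10) ≈ 8.84 m.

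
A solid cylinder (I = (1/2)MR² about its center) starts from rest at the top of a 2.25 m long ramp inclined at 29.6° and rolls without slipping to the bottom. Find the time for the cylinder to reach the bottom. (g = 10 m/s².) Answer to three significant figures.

For this body I = (1/2)MR², i.e. k = I/(MR²) = 0.5.
Along the incline Mg sinθ − f = Ma, and torque about the center fR = Iα = kMR²(a/R) gives f = kMa.
Hence a = g sinθ/(1+k) = 10×sin29.6°/1.5 = 3.293 m/s².
With constant a from rest, t = √(2L/a) = √(2·2.25/3.293) ≈ 1.17 s.

t ≈ 1.17 s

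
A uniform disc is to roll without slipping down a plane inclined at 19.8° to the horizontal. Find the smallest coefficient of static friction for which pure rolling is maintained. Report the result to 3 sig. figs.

μ_min ≈ 0.120

The moment of inertia is (1/2)MR², giving k ≡ I/(MR²) = 0.5.
Newton's second law down the slope: Mg sinθ − f = Ma. The torque equation fR = Iα (with α = a/R) gives f = kMa.
These give a = g sinθ/(1+k) and the required friction f = kMg sinθ/(1+k).
The normal force is N = Mg cosθ, so μ_min = f/N = k tanθ/(1+k).
μ_min = 0.5 × tan19.8° / 1.5 ≈ 0.120.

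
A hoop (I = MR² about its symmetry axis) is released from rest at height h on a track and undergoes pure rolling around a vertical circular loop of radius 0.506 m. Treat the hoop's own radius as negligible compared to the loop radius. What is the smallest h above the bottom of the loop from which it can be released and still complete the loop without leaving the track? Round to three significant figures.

The moment of inertia is MR², giving k ≡ I/(MR²) = 1.
At the top, contact is just lost when gravity alone supplies the centripetal force: Mg = Mv_top²/r, i.e. v_top² = gr.
With ω = v/R, the kinetic energy at speed v is ½(1+k)Mv² = Mv².
Energy conservation from release (height h) to the top (height 2r): Mgh = Mg(2r) + M·gr.
Thus h_min = 2r + (1+k)r/2 = r(2 + 2/2) = 0.506 × 3 ≈ 1.52 m.

h_min ≈ 1.52 m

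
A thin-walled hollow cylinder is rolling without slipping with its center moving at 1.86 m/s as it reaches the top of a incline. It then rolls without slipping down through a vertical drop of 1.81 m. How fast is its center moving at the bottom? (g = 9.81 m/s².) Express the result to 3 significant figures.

For this body I = MR², i.e. k = I/(MR²) = 1.
Rolling without slipping gives ω = v/R, so the total kinetic energy is ½Mv² + ½Iω² = ½(1+k)Mv² = Mv².
Energy conservation: Mv₀² + Mgh = Mv², so v² = v₀² + 2gh/(1+k).
v = √(1.86² + 2×9.81×1.81/2) = √21.22 ≈ 4.61 m/s.

v ≈ 4.61 m/s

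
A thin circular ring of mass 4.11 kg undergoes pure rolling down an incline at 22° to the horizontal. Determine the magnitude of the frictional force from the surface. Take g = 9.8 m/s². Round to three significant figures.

For this body I = MR², i.e. k = I/(MR²) = 1.
Translational: Mg sinθ − f = Ma. Rotational about the CM: fR = Iα = kMRa, so f = kMa.
Combining, a = g sinθ/(1+k) and f = kMa = kMg sinθ/(1+k).
f = 1 × 4.11 × 9.8 × sin22° / 2 ≈ 7.54 N.

f ≈ 7.54 N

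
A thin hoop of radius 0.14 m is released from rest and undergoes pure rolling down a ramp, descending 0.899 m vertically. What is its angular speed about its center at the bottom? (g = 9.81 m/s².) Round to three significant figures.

Here I = MR², so the shape factor k = I/(MR²) = 1.
The rolling condition ω = v/R makes the rotational term ½I(v/R)² = ½kMv², so KE_total = ½(1+k)Mv² = Mv².
Energy conservation Mgh = ½(1+k)Mv² gives v = √(2gh/(1+k)) = √(2 × 9.81 × 0.899 / 2) = 2.97 m/s.
Then ω = v/R = 2.97 / 0.14 ≈ 21.2 rad/s.

ω ≈ 21.2 rad/s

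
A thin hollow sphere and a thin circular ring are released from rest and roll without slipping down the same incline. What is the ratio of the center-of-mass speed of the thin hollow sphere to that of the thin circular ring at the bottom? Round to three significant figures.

v_ratio ≈ 1.10

Each satisfies Mgh = ½(1+k)Mv² with k = I/(MR²), so v ∝ 1/√(1+k).
For the thin hollow sphere k = 2/3; for the thin circular ring k = 1.
v₁/v₂ = √((1+k₂)/(1+k₁)) = √(2/1.667) ≈ 1.10.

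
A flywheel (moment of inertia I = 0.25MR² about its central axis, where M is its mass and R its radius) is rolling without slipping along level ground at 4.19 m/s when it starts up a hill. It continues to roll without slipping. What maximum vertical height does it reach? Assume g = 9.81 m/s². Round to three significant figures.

h ≈ 1.12 m

Here I = 0.25MR², so the shape factor k = I/(MR²) = 0.25.
Rolling without slipping gives ω = v/R, so the total kinetic energy is ½Mv² + ½Iω² = ½(1+k)Mv² = (5/8)Mv².
All of this converts to potential energy at the highest point: (5/8)Mv₀² = Mgh.
Thus h = (1+k)v₀²/(2g) = 1.25 × 4.19² / (2 × 9.81) ≈ 1.12 m.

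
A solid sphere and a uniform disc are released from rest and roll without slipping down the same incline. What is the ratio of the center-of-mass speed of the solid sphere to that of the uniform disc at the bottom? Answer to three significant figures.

v_ratio ≈ 1.04

Each satisfies Mgh = ½(1+k)Mv² with k = I/(MR²), so v ∝ 1/√(1+k).
For the solid sphere k = 0.4; for the uniform disc k = 0.5.
v₁/v₂ = √((1+k₂)/(1+k₁)) = √(1.5/1.4) ≈ 1.04.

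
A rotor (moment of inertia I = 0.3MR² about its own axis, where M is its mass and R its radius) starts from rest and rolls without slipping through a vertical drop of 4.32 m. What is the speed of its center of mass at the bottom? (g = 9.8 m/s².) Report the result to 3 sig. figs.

v ≈ 8.07 m/s

The moment of inertia is 0.3MR², giving k ≡ I/(MR²) = 0.3.
Rolling without slipping gives ω = v/R, so the total kinetic energy is ½Mv² + ½Iω² = ½(1+k)Mv² = (13/20)Mv².
Energy conservation: Mgh = (13/20)Mv², so v = √(2gh/(1+k)) = √(2 × 9.8 × 4.32 / 1.3) ≈ 8.07 m/s.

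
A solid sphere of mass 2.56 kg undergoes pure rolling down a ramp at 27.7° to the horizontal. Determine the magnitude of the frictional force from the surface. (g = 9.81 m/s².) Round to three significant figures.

For this body I = (2/5)MR², i.e. k = I/(MR²) = 0.4.
Translational: Mg sinθ − f = Ma. Rotational about the CM: fR = Iα = kMRa, so f = kMa.
Combining, a = g sinθ/(1+k) and f = kMa = kMg sinθ/(1+k).
f = 0.4 × 2.56 × 9.81 × sin27.7° / 1.4 ≈ 3.34 N.

f ≈ 3.34 N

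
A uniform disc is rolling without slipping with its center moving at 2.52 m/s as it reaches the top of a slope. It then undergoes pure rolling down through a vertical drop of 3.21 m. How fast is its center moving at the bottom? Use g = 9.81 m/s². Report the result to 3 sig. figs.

v ≈ 6.95 m/s

For this body I = (1/2)MR², i.e. k = I/(MR²) = 0.5.
Pure rolling means v = ωR; then KE = ½Mv² + ½I(v/R)² = ½(1+k)Mv² = (3/4)Mv².
Conserving energy between top and bottom: (3/4)Mv² = (3/4)Mv₀² + Mgh, hence v² = v₀² + 2gh/(1+k).
v = √(2.52² + 2×9.81×3.21/1.5) = √48.34 ≈ 6.95 m/s.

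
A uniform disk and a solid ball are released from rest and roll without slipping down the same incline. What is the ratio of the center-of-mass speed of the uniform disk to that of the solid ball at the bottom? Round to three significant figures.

Each satisfies Mgh = ½(1+k)Mv² with k = I/(MR²), so v ∝ 1/√(1+k).
For the uniform disk k = 0.5; for the solid ball k = 0.4.
v₁/v₂ = √((1+k₂)/(1+k₁)) = √(1.4/1.5) ≈ 0.966.

v_ratio ≈ 0.966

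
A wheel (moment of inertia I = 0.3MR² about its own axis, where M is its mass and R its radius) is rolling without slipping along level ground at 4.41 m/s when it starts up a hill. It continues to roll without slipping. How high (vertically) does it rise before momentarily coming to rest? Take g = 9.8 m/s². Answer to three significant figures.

h ≈ 1.29 m

The moment of inertia is 0.3MR², giving k ≡ I/(MR²) = 0.3.
The rolling condition ω = v/R makes the rotational term ½I(v/R)² = ½kMv², so KE_total = ½(1+k)Mv² = (13/20)Mv².
At the top the kinetic energy is zero, so (13/20)Mv₀² = Mgh.
Thus h = (1+k)v₀²/(2g) = 1.3 × 4.41² / (2 × 9.8) ≈ 1.29 m.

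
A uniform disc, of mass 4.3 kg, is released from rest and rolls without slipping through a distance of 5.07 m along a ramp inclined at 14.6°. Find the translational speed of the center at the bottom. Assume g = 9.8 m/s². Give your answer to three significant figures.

For this body I = (1/2)MR², i.e. k = I/(MR²) = 0.5.
Pure rolling means v = ωR; then KE = ½Mv² + ½I(v/R)² = ½(1+k)Mv² = (3/4)Mv².
The vertical drop is h = L sinθ = 5.07 × sin14.6° = 1.278 m.
Setting Mgh = (3/4)Mv² gives v = √(2gh/(1+k)) = √(2·9.8·1.278/1.5) ≈ 4.09 m/s.

v ≈ 4.09 m/s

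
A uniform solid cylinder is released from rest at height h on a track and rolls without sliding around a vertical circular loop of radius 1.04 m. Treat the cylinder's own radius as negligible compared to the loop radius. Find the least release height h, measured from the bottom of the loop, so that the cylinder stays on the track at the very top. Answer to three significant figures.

Here I = (1/2)MR², so the shape factor k = I/(MR²) = 0.5.
At the top, contact is just lost when gravity alone supplies the centripetal force: Mg = Mv_top²/r, i.e. v_top² = gr.
With ω = v/R, the kinetic energy at speed v is ½(1+k)Mv² = (3/4)Mv².
Energy conservation from release (height h) to the top (height 2r): Mgh = Mg(2r) + (3/4)M·gr.
Thus h_min = 2r + (1+k)r/2 = r(2 + 1.5/2) = 1.04 × 2.75 ≈ 2.86 m.

h_min ≈ 2.86 m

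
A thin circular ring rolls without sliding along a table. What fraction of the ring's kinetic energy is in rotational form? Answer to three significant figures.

With I = MR², the ratio k = I/(MR²) is 1.
Since ω = v/R, the translational part is ½Mv² and the rotational part is ½I(v/R)² = ½kMv²; the total is ½(1+k)Mv².
The rotational fraction is therefore k/(1+k) = 1/2 ≈ 0.500.

fraction ≈ 0.500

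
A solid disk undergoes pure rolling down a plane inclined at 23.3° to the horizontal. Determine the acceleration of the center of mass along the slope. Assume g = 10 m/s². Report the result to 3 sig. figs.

a ≈ 2.64 m/s²

With I = (1/2)MR², the ratio k = I/(MR²) is 0.5.
Newton's second law down the slope: Mg sinθ − f = Ma. The torque equation fR = Iα (with α = a/R) gives f = kMa.
Eliminating f: Mg sinθ = (1+k)Ma, so a = g sinθ/(1+k) = 10 × sin23.3° / 1.5 ≈ 2.64 m/s².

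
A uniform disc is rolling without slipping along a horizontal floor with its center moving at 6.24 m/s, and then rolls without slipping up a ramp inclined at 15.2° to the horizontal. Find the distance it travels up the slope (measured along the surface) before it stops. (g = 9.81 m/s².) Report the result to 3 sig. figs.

d ≈ 11.4 m

With I = (1/2)MR², the ratio k = I/(MR²) is 0.5.
Since it rolls without slipping, ω = v/R and KE = ½Mv² + ½Iω² = ½(1+k)Mv² = (3/4)Mv².
Setting this equal to Mgh gives the vertical rise h = (1+k)v₀²/(2g) = 1.5×6.24²/(2×9.81) = 2.977 m.
Along the incline, d = h/sinθ = 2.977/sin15.2° ≈ 11.4 m.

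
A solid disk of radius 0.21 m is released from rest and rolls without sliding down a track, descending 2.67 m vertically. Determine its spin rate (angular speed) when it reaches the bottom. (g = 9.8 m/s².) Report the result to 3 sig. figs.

ω ≈ 28.1 rad/s

The moment of inertia is (1/2)MR², giving k ≡ I/(MR²) = 0.5.
Rolling without slipping gives ω = v/R, so the total kinetic energy is ½Mv² + ½Iω² = ½(1+k)Mv² = (3/4)Mv².
Energy conservation Mgh = ½(1+k)Mv² gives v = √(2gh/(1+k)) = √(2 × 9.8 × 2.67 / 1.5) = 5.907 m/s.
Then ω = v/R = 5.907 / 0.21 ≈ 28.1 rad/s.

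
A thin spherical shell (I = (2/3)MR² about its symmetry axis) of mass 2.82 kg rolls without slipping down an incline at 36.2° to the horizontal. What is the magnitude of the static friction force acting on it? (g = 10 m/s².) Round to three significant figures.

For this body I = (2/3)MR², i.e. k = I/(MR²) = 2/3.
Along the incline Mg sinθ − f = Ma, and torque about the center fR = Iα = kMR²(a/R) gives f = kMa.
Combining, a = g sinθ/(1+k) and f = kMa = kMg sinθ/(1+k).
f = (2/3) × 2.82 × 10 × sin36.2° / 1.667 ≈ 6.66 N.

f ≈ 6.66 N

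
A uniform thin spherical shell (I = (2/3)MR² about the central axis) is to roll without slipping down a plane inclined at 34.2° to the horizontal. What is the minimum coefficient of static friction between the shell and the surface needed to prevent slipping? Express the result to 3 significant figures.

The moment of inertia is (2/3)MR², giving k ≡ I/(MR²) = 2/3.
Along the incline Mg sinθ − f = Ma, and torque about the center fR = Iα = kMR²(a/R) gives f = kMa.
These give a = g sinθ/(1+k) and the required friction f = kMg sinθ/(1+k).
With N = Mg cosθ, the no-slip condition f ≤ μN gives μ_min = f/N = k tanθ/(1+k).
μ_min = (2/3) × tan34.2° / 1.667 ≈ 0.272.

μ_min ≈ 0.272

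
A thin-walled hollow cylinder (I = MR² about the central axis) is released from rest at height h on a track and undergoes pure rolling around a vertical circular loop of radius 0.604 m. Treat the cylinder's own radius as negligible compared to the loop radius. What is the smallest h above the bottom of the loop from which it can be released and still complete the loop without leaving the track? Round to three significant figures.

h_min ≈ 1.81 m

With I = MR², the ratio k = I/(MR²) is 1.
At the top, contact is just lost when gravity alone supplies the centripetal force: Mg = Mv_top²/r, i.e. v_top² = gr.
With ω = v/R, the kinetic energy at speed v is ½(1+k)Mv² = Mv².
Energy conservation from release (height h) to the top (height 2r): Mgh = Mg(2r) + M·gr.
Thus h_min = 2r + (1+k)r/2 = r(2 + 2/2) = 0.604 × 3 ≈ 1.81 m.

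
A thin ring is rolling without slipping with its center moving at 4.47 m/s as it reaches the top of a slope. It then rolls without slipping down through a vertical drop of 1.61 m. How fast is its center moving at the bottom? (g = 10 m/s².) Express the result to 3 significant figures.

v ≈ 6.01 m/s

The moment of inertia is MR², giving k ≡ I/(MR²) = 1.
The rolling condition ω = v/R makes the rotational term ½I(v/R)² = ½kMv², so KE_total = ½(1+k)Mv² = Mv².
Conserving energy between top and bottom: Mv² = Mv₀² + Mgh, hence v² = v₀² + 2gh/(1+k).
v = √(4.47² + 2×10×1.61/2) = √36.08 ≈ 6.01 m/s.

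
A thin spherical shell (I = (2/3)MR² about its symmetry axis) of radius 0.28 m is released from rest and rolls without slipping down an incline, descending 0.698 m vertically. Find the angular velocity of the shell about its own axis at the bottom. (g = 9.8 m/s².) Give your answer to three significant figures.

Here I = (2/3)MR², so the shape factor k = I/(MR²) = 2/3.
Pure rolling means v = ωR; then KE = ½Mv² + ½I(v/R)² = ½(1+k)Mv² = (5/6)Mv².
Energy conservation Mgh = ½(1+k)Mv² gives v = √(2gh/(1+k)) = √(2 × 9.8 × 0.698 / 1.667) = 2.865 m/s.
Then ω = v/R = 2.865 / 0.28 ≈ 10.2 rad/s.

ω ≈ 10.2 rad/s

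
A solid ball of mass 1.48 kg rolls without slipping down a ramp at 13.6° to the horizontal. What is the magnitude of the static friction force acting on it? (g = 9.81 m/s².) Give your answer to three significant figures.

The moment of inertia is (2/5)MR², giving k ≡ I/(MR²) = 0.4.
Newton's second law down the slope: Mg sinθ − f = Ma. The torque equation fR = Iα (with α = a/R) gives f = kMa.
Combining, a = g sinθ/(1+k) and f = kMa = kMg sinθ/(1+k).
f = 0.4 × 1.48 × 9.81 × sin13.6° / 1.4 ≈ 0.975 N.

f ≈ 0.975 N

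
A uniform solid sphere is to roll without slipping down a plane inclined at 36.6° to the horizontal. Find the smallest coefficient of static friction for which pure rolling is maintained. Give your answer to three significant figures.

With I = (2/5)MR², the ratio k = I/(MR²) is 0.4.
Translational: Mg sinθ − f = Ma. Rotational about the CM: fR = Iα = kMRa, so f = kMa.
These give a = g sinθ/(1+k) and the required friction f = kMg sinθ/(1+k).
With N = Mg cosθ, the no-slip condition f ≤ μN gives μ_min = f/N = k tanθ/(1+k).
μ_min = 0.4 × tan36.6° / 1.4 ≈ 0.212.

μ_min ≈ 0.212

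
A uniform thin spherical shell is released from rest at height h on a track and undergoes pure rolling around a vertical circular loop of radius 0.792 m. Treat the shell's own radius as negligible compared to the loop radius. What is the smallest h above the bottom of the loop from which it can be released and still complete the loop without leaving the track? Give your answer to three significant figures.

Here I = (2/3)MR², so the shape factor k = I/(MR²) = 2/3.
At the top, contact is just lost when gravity alone supplies the centripetal force: Mg = Mv_top²/r, i.e. v_top² = gr.
With ω = v/R, the kinetic energy at speed v is ½(1+k)Mv² = (5/6)Mv².
Energy conservation from release (height h) to the top (height 2r): Mgh = Mg(2r) + (5/6)M·gr.
Thus h_min = 2r + (1+k)r/2 = r(2 + 1.667/2) = 0.792 × 2.833 ≈ 2.24 m.

h_min ≈ 2.24 m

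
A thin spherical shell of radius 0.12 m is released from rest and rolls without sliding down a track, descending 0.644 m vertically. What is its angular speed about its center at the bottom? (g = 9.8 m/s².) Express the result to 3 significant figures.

ω ≈ 22.9 rad/s

Here I = (2/3)MR², so the shape factor k = I/(MR²) = 2/3.
Since it rolls without slipping, ω = v/R and KE = ½Mv² + ½Iω² = ½(1+k)Mv² = (5/6)Mv².
Energy conservation Mgh = ½(1+k)Mv² gives v = √(2gh/(1+k)) = √(2 × 9.8 × 0.644 / 1.667) = 2.752 m/s.
Then ω = v/R = 2.752 / 0.12 ≈ 22.9 rad/s.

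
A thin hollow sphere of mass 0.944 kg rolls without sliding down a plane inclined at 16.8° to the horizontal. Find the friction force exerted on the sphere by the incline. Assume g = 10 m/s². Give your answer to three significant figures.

Here I = (2/3)MR², so the shape factor k = I/(MR²) = 2/3.
Along the incline Mg sinθ − f = Ma, and torque about the center fR = Iα = kMR²(a/R) gives f = kMa.
Combining, a = g sinθ/(1+k) and f = kMa = kMg sinθ/(1+k).
f = (2/3) × 0.944 × 10 × sin16.8° / 1.667 ≈ 1.09 N.

f ≈ 1.09 N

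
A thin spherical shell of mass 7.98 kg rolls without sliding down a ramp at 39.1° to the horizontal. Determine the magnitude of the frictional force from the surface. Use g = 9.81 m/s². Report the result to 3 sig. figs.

The moment of inertia is (2/3)MR², giving k ≡ I/(MR²) = 2/3.
Newton's second law down the slope: Mg sinθ − f = Ma. The torque equation fR = Iα (with α = a/R) gives f = kMa.
Combining, a = g sinθ/(1+k) and f = kMa = kMg sinθ/(1+k).
f = (2/3) × 7.98 × 9.81 × sin39.1° / 1.667 ≈ 19.7 N.

f ≈ 19.7 N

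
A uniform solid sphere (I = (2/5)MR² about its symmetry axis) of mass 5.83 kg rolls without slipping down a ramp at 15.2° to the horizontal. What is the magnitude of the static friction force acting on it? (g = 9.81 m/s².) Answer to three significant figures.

f ≈ 4.28 N

Here I = (2/5)MR², so the shape factor k = I/(MR²) = 0.4.
Along the incline Mg sinθ − f = Ma, and torque about the center fR = Iα = kMR²(a/R) gives f = kMa.
Combining, a = g sinθ/(1+k) and f = kMa = kMg sinθ/(1+k).
f = 0.4 × 5.83 × 9.81 × sin15.2° / 1.4 ≈ 4.28 N.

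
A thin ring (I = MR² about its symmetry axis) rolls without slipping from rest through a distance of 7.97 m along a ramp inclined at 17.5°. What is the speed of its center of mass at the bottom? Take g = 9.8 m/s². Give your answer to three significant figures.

Here I = MR², so the shape factor k = I/(MR²) = 1.
The rolling condition ω = v/R makes the rotational term ½I(v/R)² = ½kMv², so KE_total = ½(1+k)Mv² = Mv².
The vertical drop is h = L sinθ = 7.97 × sin17.5° = 2.397 m.
Energy conservation: Mgh = Mv², so v = √(2gh/(1+k)) = √(2 × 9.8 × 2.397 / 2) ≈ 4.85 m/s.

v ≈ 4.85 m/s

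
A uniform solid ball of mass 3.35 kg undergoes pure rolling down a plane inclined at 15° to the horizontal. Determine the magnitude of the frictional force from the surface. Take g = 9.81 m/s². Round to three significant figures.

The moment of inertia is (2/5)MR², giving k ≡ I/(MR²) = 0.4.
Along the incline Mg sinθ − f = Ma, and torque about the center fR = Iα = kMR²(a/R) gives f = kMa.
Combining, a = g sinθ/(1+k) and f = kMa = kMg sinθ/(1+k).
f = 0.4 × 3.35 × 9.81 × sin15° / 1.4 ≈ 2.43 N.

f ≈ 2.43 N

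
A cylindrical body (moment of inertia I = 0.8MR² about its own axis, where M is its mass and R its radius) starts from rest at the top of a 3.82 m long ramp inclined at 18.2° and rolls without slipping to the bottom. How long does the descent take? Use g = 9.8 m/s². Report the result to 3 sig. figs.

t ≈ 2.12 s

The moment of inertia is 0.8MR², giving k ≡ I/(MR²) = 0.8.
Translational: Mg sinθ − f = Ma. Rotational about the CM: fR = Iα = kMRa, so f = kMa.
Hence a = g sinθ/(1+k) = 9.8×sin18.2°/1.8 = 1.7 m/s².
Starting from rest, L = ½at², so t = √(2L/a) = √(2×3.82/1.7) ≈ 2.12 s.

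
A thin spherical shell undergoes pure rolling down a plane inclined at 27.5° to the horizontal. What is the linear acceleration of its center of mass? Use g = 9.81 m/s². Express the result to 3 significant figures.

Here I = (2/3)MR², so the shape factor k = I/(MR²) = 2/3.
Along the incline Mg sinθ − f = Ma, and torque about the center fR = Iα = kMR²(a/R) gives f = kMa.
Eliminating f: Mg sinθ = (1+k)Ma, so a = g sinθ/(1+k) = 9.81 × sin27.5° / 1.667 ≈ 2.72 m/s².

a ≈ 2.72 m/s²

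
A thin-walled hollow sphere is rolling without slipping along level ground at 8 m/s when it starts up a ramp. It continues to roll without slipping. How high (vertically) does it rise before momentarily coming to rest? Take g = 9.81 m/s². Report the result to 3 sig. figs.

For this body I = (2/3)MR², i.e. k = I/(MR²) = 2/3.
The rolling condition ω = v/R makes the rotational term ½I(v/R)² = ½kMv², so KE_total = ½(1+k)Mv² = (5/6)Mv².
All of this converts to potential energy at the highest point: (5/6)Mv₀² = Mgh.
Thus h = (1+k)v₀²/(2g) = 1.667 × 8² / (2 × 9.81) ≈ 5.44 m.

h ≈ 5.44 m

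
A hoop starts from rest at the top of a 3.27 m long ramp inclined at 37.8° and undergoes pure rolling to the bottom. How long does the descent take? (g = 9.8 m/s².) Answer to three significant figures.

Here I = MR², so the shape factor k = I/(MR²) = 1.
Newton's second law down the slope: Mg sinθ − f = Ma. The torque equation fR = Iα (with α = a/R) gives f = kMa.
Hence a = g sinθ/(1+k) = 9.8×sin37.8°/2 = 3.003 m/s².
With constant a from rest, t = √(2L/a) = √(2·3.27/3.003) ≈ 1.48 s.

t ≈ 1.48 s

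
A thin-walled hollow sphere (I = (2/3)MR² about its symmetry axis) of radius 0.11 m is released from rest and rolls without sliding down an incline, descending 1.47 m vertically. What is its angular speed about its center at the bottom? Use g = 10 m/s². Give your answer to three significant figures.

ω ≈ 38.2 rad/s

Here I = (2/3)MR², so the shape factor k = I/(MR²) = 2/3.
Rolling without slipping gives ω = v/R, so the total kinetic energy is ½Mv² + ½Iω² = ½(1+k)Mv² = (5/6)Mv².
Energy conservation Mgh = ½(1+k)Mv² gives v = √(2gh/(1+k)) = √(2 × 10 × 1.47 / 1.667) = 4.2 m/s.
The angular speed follows from ω = v/R = 4.2/0.11 ≈ 38.2 rad/s.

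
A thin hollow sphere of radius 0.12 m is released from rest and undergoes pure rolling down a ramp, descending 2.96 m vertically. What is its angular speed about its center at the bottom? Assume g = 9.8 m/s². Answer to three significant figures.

ω ≈ 49.2 rad/s

With I = (2/3)MR², the ratio k = I/(MR²) is 2/3.
The rolling condition ω = v/R makes the rotational term ½I(v/R)² = ½kMv², so KE_total = ½(1+k)Mv² = (5/6)Mv².
Energy conservation Mgh = ½(1+k)Mv² gives v = √(2gh/(1+k)) = √(2 × 9.8 × 2.96 / 1.667) = 5.9 m/s.
Then ω = v/R = 5.9 / 0.12 ≈ 49.2 rad/s.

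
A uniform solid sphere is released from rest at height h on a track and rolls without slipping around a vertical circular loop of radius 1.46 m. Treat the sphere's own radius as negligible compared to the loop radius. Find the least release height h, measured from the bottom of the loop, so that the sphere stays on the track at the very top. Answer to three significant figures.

For this body I = (2/5)MR², i.e. k = I/(MR²) = 0.4.
At the top of the loop, the minimum-contact condition is Mg = Mv_top²/r, so v_top² = gr.
With ω = v/R, the kinetic energy at speed v is ½(1+k)Mv² = (7/10)Mv².
Energy conservation from release (height h) to the top (height 2r): Mgh = Mg(2r) + (7/10)M·gr.
Thus h_min = 2r + (1+k)r/2 = r(2 + 1.4/2) = 1.46 × 2.7 ≈ 3.94 m.

h_min ≈ 3.94 m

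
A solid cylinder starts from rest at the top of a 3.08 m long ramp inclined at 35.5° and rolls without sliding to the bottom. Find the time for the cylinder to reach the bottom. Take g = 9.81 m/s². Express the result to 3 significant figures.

t ≈ 1.27 s

The moment of inertia is (1/2)MR², giving k ≡ I/(MR²) = 0.5.
Newton's second law down the slope: Mg sinθ − f = Ma. The torque equation fR = Iα (with α = a/R) gives f = kMa.
Hence a = g sinθ/(1+k) = 9.81×sin35.5°/1.5 = 3.798 m/s².
Starting from rest, L = ½at², so t = √(2L/a) = √(2×3.08/3.798) ≈ 1.27 s.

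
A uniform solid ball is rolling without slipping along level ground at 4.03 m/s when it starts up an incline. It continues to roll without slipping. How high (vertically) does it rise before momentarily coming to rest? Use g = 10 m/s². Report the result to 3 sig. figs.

The moment of inertia is (2/5)MR², giving k ≡ I/(MR²) = 0.4.
Rolling without slipping gives ω = v/R, so the total kinetic energy is ½Mv² + ½Iω² = ½(1+k)Mv² = (7/10)Mv².
At the top the kinetic energy is zero, so (7/10)Mv₀² = Mgh.
Thus h = (1+k)v₀²/(2g) = 1.4 × 4.03² / (2 × 10) ≈ 1.14 m.

h ≈ 1.14 m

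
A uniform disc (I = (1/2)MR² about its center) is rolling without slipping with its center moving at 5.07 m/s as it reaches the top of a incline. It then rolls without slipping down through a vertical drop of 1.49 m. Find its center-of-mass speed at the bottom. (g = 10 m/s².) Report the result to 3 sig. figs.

v ≈ 6.75 m/s

With I = (1/2)MR², the ratio k = I/(MR²) is 0.5.
The rolling condition ω = v/R makes the rotational term ½I(v/R)² = ½kMv², so KE_total = ½(1+k)Mv² = (3/4)Mv².
Energy conservation: (3/4)Mv₀² + Mgh = (3/4)Mv², so v² = v₀² + 2gh/(1+k).
v = √(5.07² + 2×10×1.49/1.5) = √45.57 ≈ 6.75 m/s.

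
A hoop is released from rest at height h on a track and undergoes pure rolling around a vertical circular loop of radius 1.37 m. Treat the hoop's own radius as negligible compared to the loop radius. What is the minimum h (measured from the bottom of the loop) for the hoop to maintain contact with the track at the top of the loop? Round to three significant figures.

The moment of inertia is MR², giving k ≡ I/(MR²) = 1.
At the top, contact is just lost when gravity alone supplies the centripetal force: Mg = Mv_top²/r, i.e. v_top² = gr.
With ω = v/R, the kinetic energy at speed v is ½(1+k)Mv² = Mv².
Energy conservation from release (height h) to the top (height 2r): Mgh = Mg(2r) + M·gr.
Thus h_min = 2r + (1+k)r/2 = r(2 + 2/2) = 1.37 × 3 ≈ 4.11 m.

h_min ≈ 4.11 m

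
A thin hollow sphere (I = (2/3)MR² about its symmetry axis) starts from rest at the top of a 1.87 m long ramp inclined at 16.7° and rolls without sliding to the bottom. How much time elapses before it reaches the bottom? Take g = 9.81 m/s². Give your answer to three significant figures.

t ≈ 1.49 s

The moment of inertia is (2/3)MR², giving k ≡ I/(MR²) = 2/3.
Newton's second law down the slope: Mg sinθ − f = Ma. The torque equation fR = Iα (with α = a/R) gives f = kMa.
Hence a = g sinθ/(1+k) = 9.81×sin16.7°/1.667 = 1.691 m/s².
Starting from rest, L = ½at², so t = √(2L/a) = √(2×1.87/1.691) ≈ 1.49 s.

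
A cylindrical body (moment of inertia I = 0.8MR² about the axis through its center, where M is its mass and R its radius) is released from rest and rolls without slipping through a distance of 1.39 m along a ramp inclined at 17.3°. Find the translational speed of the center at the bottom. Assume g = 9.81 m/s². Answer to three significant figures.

With I = 0.8MR², the ratio k = I/(MR²) is 0.8.
The rolling condition ω = v/R makes the rotational term ½I(v/R)² = ½kMv², so KE_total = ½(1+k)Mv² = (9/10)Mv².
The vertical drop is h = L sinθ = 1.39 × sin17.3° = 0.4134 m.
Setting Mgh = (9/10)Mv² gives v = √(2gh/(1+k)) = √(2·9.81·0.4134/1.8) ≈ 2.12 m/s.

v ≈ 2.12 m/s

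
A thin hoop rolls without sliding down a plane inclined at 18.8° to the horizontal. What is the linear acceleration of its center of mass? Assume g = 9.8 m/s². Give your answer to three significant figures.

The moment of inertia is MR², giving k ≡ I/(MR²) = 1.
Along the incline Mg sinθ − f = Ma, and torque about the center fR = Iα = kMR²(a/R) gives f = kMa.
Eliminating f: Mg sinθ = (1+k)Ma, so a = g sinθ/(1+k) = 9.8 × sin18.8° / 2 ≈ 1.58 m/s².

a ≈ 1.58 m/s²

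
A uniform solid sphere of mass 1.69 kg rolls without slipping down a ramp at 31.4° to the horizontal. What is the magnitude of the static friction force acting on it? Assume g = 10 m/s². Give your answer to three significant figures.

The moment of inertia is (2/5)MR², giving k ≡ I/(MR²) = 0.4.
Newton's second law down the slope: Mg sinθ − f = Ma. The torque equation fR = Iα (with α = a/R) gives f = kMa.
Combining, a = g sinθ/(1+k) and f = kMa = kMg sinθ/(1+k).
f = 0.4 × 1.69 × 10 × sin31.4° / 1.4 ≈ 2.52 N.

f ≈ 2.52 N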